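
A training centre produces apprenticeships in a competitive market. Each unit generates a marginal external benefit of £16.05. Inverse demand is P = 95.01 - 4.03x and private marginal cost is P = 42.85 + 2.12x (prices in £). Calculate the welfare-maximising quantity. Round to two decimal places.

x* = 11.09

Social marginal cost = private MC − MEB = 26.80 + 2.12x.
Set SMC = demand: 26.80 + 2.12x = 95.01 - 4.03x → x* = 11.0911.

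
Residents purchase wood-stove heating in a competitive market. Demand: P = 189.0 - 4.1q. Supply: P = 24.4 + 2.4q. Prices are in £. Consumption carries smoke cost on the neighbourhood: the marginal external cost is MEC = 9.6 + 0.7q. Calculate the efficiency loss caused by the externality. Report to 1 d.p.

Market equilibrium (private): 24.4 + 2.4q = 189.0 - 4.1q → q_m = 25.3231.
Social marginal benefit = demand − MEC = 179.4 - 4.8q.
Set SMB = MC: 179.4 - 4.8q = 24.4 + 2.4q → q* = 21.5278.
Between q* and q_m the wedge MC − SMB runs linearly from 0 to MEC(q_m), so the loss is a triangle.
DWL = ½ × 3.7953 × 27.3262 = 51.8556.

DWL = £51.9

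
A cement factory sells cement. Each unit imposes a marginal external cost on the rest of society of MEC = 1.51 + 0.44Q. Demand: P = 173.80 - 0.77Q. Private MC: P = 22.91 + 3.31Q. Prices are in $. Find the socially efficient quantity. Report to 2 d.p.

Q* = 33.05

Social marginal cost = private MC + MEC = 24.42 + 3.75Q.
Set SMC = demand: 24.42 + 3.75Q = 173.80 - 0.77Q → Q* = 33.0487.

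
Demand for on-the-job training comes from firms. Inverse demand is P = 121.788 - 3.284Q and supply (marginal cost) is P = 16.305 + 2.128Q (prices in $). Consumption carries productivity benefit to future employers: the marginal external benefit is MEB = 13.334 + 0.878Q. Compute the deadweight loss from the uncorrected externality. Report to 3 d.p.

DWL = $102.228

Market equilibrium (private): 16.305 + 2.128Q = 121.788 - 3.284Q → Q_m = 19.4906.
Social marginal benefit = demand + MEB = 135.122 - 2.406Q.
Set SMB = MC: 135.122 - 2.406Q = 16.305 + 2.128Q → Q* = 26.2058.
Height of the DWL triangle at Q_m is SMB(Q_m) − MC(Q_m) = MEB(Q_m) = 30.4467.
DWL = ½ × 6.7152 × 30.4467 = 102.2278.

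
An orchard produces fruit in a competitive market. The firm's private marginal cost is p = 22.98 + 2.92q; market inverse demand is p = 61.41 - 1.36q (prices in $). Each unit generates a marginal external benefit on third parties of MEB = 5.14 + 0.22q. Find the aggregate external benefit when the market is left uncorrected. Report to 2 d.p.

$55.02

Market equilibrium (private): 22.98 + 2.92q = 61.41 - 1.36q → q_m = 8.9790.
Total external benefit = ∫₀^{q_m} (5.14 + 0.22q) dq = 5.14×8.9790 + ½×0.22×8.9790² = 55.0205.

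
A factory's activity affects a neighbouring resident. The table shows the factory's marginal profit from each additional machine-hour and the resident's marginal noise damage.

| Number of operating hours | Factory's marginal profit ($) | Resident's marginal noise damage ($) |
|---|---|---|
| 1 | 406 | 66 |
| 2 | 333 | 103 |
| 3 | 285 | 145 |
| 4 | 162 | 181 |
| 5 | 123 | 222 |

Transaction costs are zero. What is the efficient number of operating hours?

Bargaining reaches the level where marginal profit last exceeds marginal noise damage.
That holds through level 3 (285 ≥ 145) but not at 4 (162 < 181).

3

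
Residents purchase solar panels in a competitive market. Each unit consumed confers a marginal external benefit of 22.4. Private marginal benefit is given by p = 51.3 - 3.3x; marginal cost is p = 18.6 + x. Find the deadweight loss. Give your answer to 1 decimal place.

Market equilibrium (private): 18.6 + x = 51.3 - 3.3x → x_m = 7.6047.
Social marginal benefit = demand + MEB = 73.7 - 3.3x.
Set SMB = MC: 73.7 - 3.3x = 18.6 + x → x* = 12.8140.
Between x* and x_m the wedge SMB − MC runs linearly from 0 to MEB(x_m), so the loss is a triangle.
DWL = ½ × 5.2093 × 22.4000 = 58.3442.

DWL = 58.3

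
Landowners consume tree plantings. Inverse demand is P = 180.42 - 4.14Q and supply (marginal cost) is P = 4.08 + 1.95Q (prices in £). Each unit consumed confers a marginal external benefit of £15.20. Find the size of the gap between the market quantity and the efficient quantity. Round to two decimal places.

2.50 units

Market equilibrium (private): 4.08 + 1.95Q = 180.42 - 4.14Q → Q_m = 28.9557.
Social marginal benefit = demand + MEB = 195.62 - 4.14Q.
Set SMB = MC: 195.62 - 4.14Q = 4.08 + 1.95Q → Q* = 31.4516.
Gap = |28.9557 − 31.4516| = 2.4959.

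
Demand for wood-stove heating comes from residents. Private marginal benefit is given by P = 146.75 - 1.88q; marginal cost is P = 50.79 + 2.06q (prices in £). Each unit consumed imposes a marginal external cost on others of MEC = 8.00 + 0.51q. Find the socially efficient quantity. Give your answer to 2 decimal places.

q* = 19.77

Social marginal benefit = demand − MEC = 138.75 - 2.39q.
Set SMB = MC: 138.75 - 2.39q = 50.79 + 2.06q → q* = 19.7663.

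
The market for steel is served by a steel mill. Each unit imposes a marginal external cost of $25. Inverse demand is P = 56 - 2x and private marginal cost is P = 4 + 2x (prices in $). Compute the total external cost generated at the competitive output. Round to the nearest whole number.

Market equilibrium (private): 4 + 2x = 56 - 2x → x_m = 13.0000.
Total external cost = MEC × x_m = 25 × 13.0000 = 325.0000.

$325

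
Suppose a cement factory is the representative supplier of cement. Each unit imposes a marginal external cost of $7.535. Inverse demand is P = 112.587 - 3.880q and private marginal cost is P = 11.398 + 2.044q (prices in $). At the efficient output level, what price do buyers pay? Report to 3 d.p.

Social marginal cost = private MC + MEC = 18.933 + 2.044q.
Set SMC = demand: 18.933 + 2.044q = 112.587 - 3.880q → q* = 15.8093.
Consumer price on the demand curve at q*: 112.587 − 3.880×15.8093 = 51.2469.

P = $51.247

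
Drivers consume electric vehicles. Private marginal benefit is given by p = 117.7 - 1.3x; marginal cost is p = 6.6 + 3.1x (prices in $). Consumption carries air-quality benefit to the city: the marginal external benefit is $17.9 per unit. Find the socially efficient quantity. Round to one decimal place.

x* = 29.3

Social marginal benefit = demand + MEB = 135.6 - 1.3x.
Set SMB = MC: 135.6 - 1.3x = 6.6 + 3.1x → x* = 29.3182.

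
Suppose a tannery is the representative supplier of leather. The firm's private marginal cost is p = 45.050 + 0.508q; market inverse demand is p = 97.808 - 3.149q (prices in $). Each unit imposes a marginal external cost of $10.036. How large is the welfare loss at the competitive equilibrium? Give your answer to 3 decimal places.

Market equilibrium (private): 45.050 + 0.508q = 97.808 - 3.149q → q_m = 14.4266.
Social marginal cost = private MC + MEC = 55.086 + 0.508q.
Set SMC = demand: 55.086 + 0.508q = 97.808 - 3.149q → q* = 11.6823.
Height of the DWL triangle at q_m is SMC(q_m) − demand(q_m) = MEC(q_m) = 10.0360.
DWL = ½ × 2.7443 × 10.0360 = 13.7709.

DWL = $13.771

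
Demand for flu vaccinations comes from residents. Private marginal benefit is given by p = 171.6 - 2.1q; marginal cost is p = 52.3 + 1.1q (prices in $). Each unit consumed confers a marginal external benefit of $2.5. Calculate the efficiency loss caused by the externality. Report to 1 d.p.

DWL = $1.0

Market equilibrium (private): 52.3 + 1.1q = 171.6 - 2.1q → q_m = 37.2813.
Social marginal benefit = demand + MEB = 174.1 - 2.1q.
Set SMB = MC: 174.1 - 2.1q = 52.3 + 1.1q → q* = 38.0625.
Between q* and q_m the wedge SMB − MC runs linearly from 0 to MEB(q_m), so the loss is a triangle.
DWL = ½ × 0.7812 × 2.5000 = 0.9765.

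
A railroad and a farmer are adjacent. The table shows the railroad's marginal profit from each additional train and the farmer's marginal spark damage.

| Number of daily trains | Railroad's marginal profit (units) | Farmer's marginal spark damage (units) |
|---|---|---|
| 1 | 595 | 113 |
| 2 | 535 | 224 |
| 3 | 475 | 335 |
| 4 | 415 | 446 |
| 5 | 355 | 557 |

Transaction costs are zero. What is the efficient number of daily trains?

Bargaining reaches the level where marginal profit last exceeds marginal spark damage.
That holds through level 3 (475 ≥ 335) but not at 4 (415 < 446).

3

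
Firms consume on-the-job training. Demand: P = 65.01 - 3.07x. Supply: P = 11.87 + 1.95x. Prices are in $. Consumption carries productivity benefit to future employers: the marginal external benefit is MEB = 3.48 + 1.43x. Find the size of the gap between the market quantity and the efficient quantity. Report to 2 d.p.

5.19 units

Market equilibrium (private): 11.87 + 1.95x = 65.01 - 3.07x → x_m = 10.5857.
Social marginal benefit = demand + MEB = 68.49 - 1.64x.
Set SMB = MC: 68.49 - 1.64x = 11.87 + 1.95x → x* = 15.7716.
Gap = |10.5857 − 15.7716| = 5.1859.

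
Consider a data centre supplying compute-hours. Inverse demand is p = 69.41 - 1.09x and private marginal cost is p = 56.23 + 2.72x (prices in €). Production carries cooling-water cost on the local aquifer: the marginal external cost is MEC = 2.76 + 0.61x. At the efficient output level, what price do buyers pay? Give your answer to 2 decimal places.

Social marginal cost = private MC + MEC = 58.99 + 3.33x.
Set SMC = demand: 58.99 + 3.33x = 69.41 - 1.09x → x* = 2.3575.
Consumer price on the demand curve at x*: 69.41 − 1.09×2.3575 = 66.8403.

P = €66.84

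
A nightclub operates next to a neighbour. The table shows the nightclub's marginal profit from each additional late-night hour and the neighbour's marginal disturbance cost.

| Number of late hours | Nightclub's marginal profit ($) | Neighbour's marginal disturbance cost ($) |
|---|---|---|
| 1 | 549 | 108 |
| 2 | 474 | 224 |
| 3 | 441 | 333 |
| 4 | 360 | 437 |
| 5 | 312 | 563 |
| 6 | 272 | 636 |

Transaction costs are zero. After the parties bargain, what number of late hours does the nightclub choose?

Bargaining reaches the level where marginal profit last exceeds marginal disturbance cost.
That holds through level 3 (441 ≥ 333) but not at 4 (360 < 437).

3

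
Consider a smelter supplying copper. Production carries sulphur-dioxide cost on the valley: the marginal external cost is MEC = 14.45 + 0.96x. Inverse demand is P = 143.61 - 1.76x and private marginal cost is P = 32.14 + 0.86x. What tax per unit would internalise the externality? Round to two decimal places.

Social marginal cost = private MC + MEC = 46.59 + 1.82x.
Set SMC = demand: 46.59 + 1.82x = 143.61 - 1.76x → x* = 27.1006.
The Pigouvian tax equals MEC at x*: 14.45 + 0.96×27.1006 = 40.4666.

tax = 40.47 per unit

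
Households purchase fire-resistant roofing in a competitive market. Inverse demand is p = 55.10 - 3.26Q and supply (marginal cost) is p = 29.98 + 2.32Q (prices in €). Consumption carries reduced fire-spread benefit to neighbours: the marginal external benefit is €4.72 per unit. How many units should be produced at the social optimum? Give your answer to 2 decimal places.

Q* = 5.35

Social marginal benefit = demand + MEB = 59.82 - 3.26Q.
Set SMB = MC: 59.82 - 3.26Q = 29.98 + 2.32Q → Q* = 5.3477.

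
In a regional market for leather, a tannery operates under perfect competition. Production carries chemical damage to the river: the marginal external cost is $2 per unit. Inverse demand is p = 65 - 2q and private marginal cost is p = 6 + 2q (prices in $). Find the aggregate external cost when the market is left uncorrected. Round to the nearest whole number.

Market equilibrium (private): 6 + 2q = 65 - 2q → q_m = 14.7500.
Total external cost = MEC × q_m = 2 × 14.7500 = 29.5000.

$30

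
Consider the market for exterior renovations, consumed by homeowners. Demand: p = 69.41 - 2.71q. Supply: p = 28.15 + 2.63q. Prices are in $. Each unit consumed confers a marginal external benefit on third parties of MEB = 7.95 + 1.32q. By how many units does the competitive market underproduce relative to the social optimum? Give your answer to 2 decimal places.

Market equilibrium (private): 28.15 + 2.63q = 69.41 - 2.71q → q_m = 7.7266.
Social marginal benefit = demand + MEB = 77.36 - 1.39q.
Set SMB = MC: 77.36 - 1.39q = 28.15 + 2.63q → q* = 12.2413.
Gap = |7.7266 − 12.2413| = 4.5147.

4.51 units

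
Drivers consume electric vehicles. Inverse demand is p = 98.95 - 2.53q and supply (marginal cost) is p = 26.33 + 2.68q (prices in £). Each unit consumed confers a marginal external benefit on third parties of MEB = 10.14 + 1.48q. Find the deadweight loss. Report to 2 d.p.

Market equilibrium (private): 26.33 + 2.68q = 98.95 - 2.53q → q_m = 13.9386.
Social marginal benefit = demand + MEB = 109.09 - 1.05q.
Set SMB = MC: 109.09 - 1.05q = 26.33 + 2.68q → q* = 22.1877.
The welfare-loss triangle has base |q_m − q*| and height MEB(q_m) (the vertical gap between SMB and MC is zero at q* and MEB at q_m).
DWL = ½ × 8.2491 × 30.7691 = 126.9087.

DWL = £126.91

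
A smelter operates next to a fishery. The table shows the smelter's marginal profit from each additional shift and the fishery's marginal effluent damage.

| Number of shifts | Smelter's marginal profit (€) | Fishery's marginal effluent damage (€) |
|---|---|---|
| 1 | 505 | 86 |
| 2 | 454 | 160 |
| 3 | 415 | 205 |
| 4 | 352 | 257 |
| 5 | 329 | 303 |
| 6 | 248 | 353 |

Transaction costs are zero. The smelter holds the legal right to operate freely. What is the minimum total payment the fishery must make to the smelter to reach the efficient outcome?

€248

Left alone the smelter would choose level 6 (marginal profit stays positive).
Efficient level: k* = 5 (marginal profit ≥ marginal effluent damage through 5).
The fishery must at least cover the smelter's forgone profit from cutting 6→5: 248 = 248.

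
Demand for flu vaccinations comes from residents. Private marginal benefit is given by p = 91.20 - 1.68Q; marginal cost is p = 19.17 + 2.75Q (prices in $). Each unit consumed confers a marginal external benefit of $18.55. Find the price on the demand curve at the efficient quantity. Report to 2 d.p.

Social marginal benefit = demand + MEB = 109.75 - 1.68Q.
Set SMB = MC: 109.75 - 1.68Q = 19.17 + 2.75Q → Q* = 20.4470.
Consumer price on the demand curve at Q*: 91.20 − 1.68×20.4470 = 56.8490.

P = $56.85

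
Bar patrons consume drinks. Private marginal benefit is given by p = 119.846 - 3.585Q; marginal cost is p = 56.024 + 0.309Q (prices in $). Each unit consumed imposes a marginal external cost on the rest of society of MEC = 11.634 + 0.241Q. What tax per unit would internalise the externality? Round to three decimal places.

Social marginal benefit = demand − MEC = 108.212 - 3.826Q.
Set SMB = MC: 108.212 - 3.826Q = 56.024 + 0.309Q → Q* = 12.6210.
The Pigouvian tax equals MEC at Q*: 11.634 + 0.241×12.6210 = 14.6757.

tax = $14.676 per unit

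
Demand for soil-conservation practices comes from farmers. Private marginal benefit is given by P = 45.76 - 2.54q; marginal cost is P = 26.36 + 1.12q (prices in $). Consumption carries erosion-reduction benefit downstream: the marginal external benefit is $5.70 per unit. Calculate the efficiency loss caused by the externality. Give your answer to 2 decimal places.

Market equilibrium (private): 26.36 + 1.12q = 45.76 - 2.54q → q_m = 5.3005.
Social marginal benefit = demand + MEB = 51.46 - 2.54q.
Set SMB = MC: 51.46 - 2.54q = 26.36 + 1.12q → q* = 6.8579.
The welfare-loss triangle has base |q_m − q*| and height MEB(q_m) (the vertical gap between SMB and MC is zero at q* and MEB at q_m).
DWL = ½ × 1.5574 × 5.7000 = 4.4386.

DWL = $4.44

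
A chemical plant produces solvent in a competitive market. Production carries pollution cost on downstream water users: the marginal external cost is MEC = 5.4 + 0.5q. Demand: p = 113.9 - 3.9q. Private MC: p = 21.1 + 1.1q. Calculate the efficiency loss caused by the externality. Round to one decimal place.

Market equilibrium (private): 21.1 + 1.1q = 113.9 - 3.9q → q_m = 18.5600.
Social marginal cost = private MC + MEC = 26.5 + 1.6q.
Set SMC = demand: 26.5 + 1.6q = 113.9 - 3.9q → q* = 15.8909.
Between q* and q_m the wedge SMC − demand runs linearly from 0 to MEC(q_m), so the loss is a triangle.
DWL = ½ × 2.6691 × 14.6800 = 19.5912.

DWL = 19.6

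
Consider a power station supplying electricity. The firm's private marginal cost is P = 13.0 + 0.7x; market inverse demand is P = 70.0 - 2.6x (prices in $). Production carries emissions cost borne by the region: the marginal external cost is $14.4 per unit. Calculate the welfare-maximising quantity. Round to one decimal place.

Social marginal cost = private MC + MEC = 27.4 + 0.7x.
Set SMC = demand: 27.4 + 0.7x = 70.0 - 2.6x → x* = 12.9091.

x* = 12.9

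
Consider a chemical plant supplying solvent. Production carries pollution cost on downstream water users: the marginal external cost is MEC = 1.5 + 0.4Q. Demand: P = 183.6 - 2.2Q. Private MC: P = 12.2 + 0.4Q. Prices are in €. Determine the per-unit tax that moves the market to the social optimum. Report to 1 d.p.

Social marginal cost = private MC + MEC = 13.7 + 0.8Q.
Set SMC = demand: 13.7 + 0.8Q = 183.6 - 2.2Q → Q* = 56.6333.
The Pigouvian tax equals MEC at Q*: 1.5 + 0.4×56.6333 = 24.1533.

tax = €24.2 per unit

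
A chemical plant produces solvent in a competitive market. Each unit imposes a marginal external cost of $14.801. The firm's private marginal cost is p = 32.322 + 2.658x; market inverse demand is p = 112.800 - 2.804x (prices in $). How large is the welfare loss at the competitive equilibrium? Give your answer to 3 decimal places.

DWL = $20.054

Market equilibrium (private): 32.322 + 2.658x = 112.800 - 2.804x → x_m = 14.7342.
Social marginal cost = private MC + MEC = 47.123 + 2.658x.
Set SMC = demand: 47.123 + 2.658x = 112.800 - 2.804x → x* = 12.0244.
Between x* and x_m the wedge SMC − demand runs linearly from 0 to MEC(x_m), so the loss is a triangle.
DWL = ½ × 2.7098 × 14.8010 = 20.0539.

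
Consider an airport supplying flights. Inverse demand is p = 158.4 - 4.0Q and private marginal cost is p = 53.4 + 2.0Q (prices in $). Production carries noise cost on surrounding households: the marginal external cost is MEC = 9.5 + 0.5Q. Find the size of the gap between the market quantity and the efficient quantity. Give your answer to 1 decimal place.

2.8 units

Market equilibrium (private): 53.4 + 2.0Q = 158.4 - 4.0Q → Q_m = 17.5000.
Social marginal cost = private MC + MEC = 62.9 + 2.5Q.
Set SMC = demand: 62.9 + 2.5Q = 158.4 - 4.0Q → Q* = 14.6923.
Gap = |17.5000 − 14.6923| = 2.8077.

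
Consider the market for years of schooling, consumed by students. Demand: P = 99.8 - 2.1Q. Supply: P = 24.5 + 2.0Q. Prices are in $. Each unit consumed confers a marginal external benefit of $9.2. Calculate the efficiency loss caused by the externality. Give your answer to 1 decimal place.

Market equilibrium (private): 24.5 + 2.0Q = 99.8 - 2.1Q → Q_m = 18.3659.
Social marginal benefit = demand + MEB = 109.0 - 2.1Q.
Set SMB = MC: 109.0 - 2.1Q = 24.5 + 2.0Q → Q* = 20.6098.
The welfare-loss triangle has base |Q_m − Q*| and height MEB(Q_m) (the vertical gap between SMB and MC is zero at Q* and MEB at Q_m).
DWL = ½ × 2.2439 × 9.2000 = 10.3219.

DWL = $10.3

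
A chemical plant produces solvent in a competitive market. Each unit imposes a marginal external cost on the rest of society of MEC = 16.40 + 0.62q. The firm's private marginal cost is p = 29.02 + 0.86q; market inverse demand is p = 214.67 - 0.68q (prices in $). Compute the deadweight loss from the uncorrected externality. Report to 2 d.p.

Market equilibrium (private): 29.02 + 0.86q = 214.67 - 0.68q → q_m = 120.5519.
Social marginal cost = private MC + MEC = 45.42 + 1.48q.
Set SMC = demand: 45.42 + 1.48q = 214.67 - 0.68q → q* = 78.3565.
Between q* and q_m the wedge SMC − demand runs linearly from 0 to MEC(q_m), so the loss is a triangle.
DWL = ½ × 42.1954 × 91.1422 = 1922.8908.

DWL = $1922.89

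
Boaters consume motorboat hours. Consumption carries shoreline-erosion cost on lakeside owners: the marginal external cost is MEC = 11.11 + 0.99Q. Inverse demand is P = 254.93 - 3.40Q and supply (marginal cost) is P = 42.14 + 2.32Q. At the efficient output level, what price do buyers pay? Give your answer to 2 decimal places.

P = 152.74

Social marginal benefit = demand − MEC = 243.82 - 4.39Q.
Set SMB = MC: 243.82 - 4.39Q = 42.14 + 2.32Q → Q* = 30.0566.
Consumer price on the demand curve at Q*: 254.93 − 3.40×30.0566 = 152.7376.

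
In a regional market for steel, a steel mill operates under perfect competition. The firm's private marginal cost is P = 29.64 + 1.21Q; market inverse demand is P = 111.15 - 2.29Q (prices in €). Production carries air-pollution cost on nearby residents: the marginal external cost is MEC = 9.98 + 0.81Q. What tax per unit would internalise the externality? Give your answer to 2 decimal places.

Social marginal cost = private MC + MEC = 39.62 + 2.02Q.
Set SMC = demand: 39.62 + 2.02Q = 111.15 - 2.29Q → Q* = 16.5963.
The Pigouvian tax equals MEC at Q*: 9.98 + 0.81×16.5963 = 23.4230.

tax = €23.42 per unit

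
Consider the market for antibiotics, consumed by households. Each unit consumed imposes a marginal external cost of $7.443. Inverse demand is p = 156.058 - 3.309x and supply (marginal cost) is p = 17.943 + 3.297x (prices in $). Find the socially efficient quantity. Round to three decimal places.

x* = 19.781

Social marginal benefit = demand − MEC = 148.615 - 3.309x.
Set SMB = MC: 148.615 - 3.309x = 17.943 + 3.297x → x* = 19.7808.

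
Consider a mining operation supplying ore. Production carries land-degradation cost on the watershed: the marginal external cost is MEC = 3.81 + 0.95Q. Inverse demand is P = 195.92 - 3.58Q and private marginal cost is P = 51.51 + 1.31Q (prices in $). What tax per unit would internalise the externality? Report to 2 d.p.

tax = $26.68 per unit

Social marginal cost = private MC + MEC = 55.32 + 2.26Q.
Set SMC = demand: 55.32 + 2.26Q = 195.92 - 3.58Q → Q* = 24.0753.
The Pigouvian tax equals MEC at Q*: 3.81 + 0.95×24.0753 = 26.6815.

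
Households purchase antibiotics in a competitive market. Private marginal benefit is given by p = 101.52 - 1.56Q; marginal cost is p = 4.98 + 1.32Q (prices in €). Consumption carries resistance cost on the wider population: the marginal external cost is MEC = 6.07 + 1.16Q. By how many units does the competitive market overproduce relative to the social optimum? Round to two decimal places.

11.13 units

Market equilibrium (private): 4.98 + 1.32Q = 101.52 - 1.56Q → Q_m = 33.5208.
Social marginal benefit = demand − MEC = 95.45 - 2.72Q.
Set SMB = MC: 95.45 - 2.72Q = 4.98 + 1.32Q → Q* = 22.3936.
Gap = |33.5208 − 22.3936| = 11.1272.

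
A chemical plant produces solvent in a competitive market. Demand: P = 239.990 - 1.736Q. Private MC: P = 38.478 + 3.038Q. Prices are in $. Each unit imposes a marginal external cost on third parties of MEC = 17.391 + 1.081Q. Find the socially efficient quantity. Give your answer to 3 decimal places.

Social marginal cost = private MC + MEC = 55.869 + 4.119Q.
Set SMC = demand: 55.869 + 4.119Q = 239.990 - 1.736Q → Q* = 31.4468.

Q* = 31.447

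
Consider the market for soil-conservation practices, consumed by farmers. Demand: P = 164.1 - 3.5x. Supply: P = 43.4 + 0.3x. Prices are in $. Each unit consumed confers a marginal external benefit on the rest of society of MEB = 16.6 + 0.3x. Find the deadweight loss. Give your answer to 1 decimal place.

Market equilibrium (private): 43.4 + 0.3x = 164.1 - 3.5x → x_m = 31.7632.
Social marginal benefit = demand + MEB = 180.7 - 3.2x.
Set SMB = MC: 180.7 - 3.2x = 43.4 + 0.3x → x* = 39.2286.
Height of the DWL triangle at x_m is SMB(x_m) − MC(x_m) = MEB(x_m) = 26.1289.
DWL = ½ × 7.4654 × 26.1289 = 97.5313.

DWL = $97.5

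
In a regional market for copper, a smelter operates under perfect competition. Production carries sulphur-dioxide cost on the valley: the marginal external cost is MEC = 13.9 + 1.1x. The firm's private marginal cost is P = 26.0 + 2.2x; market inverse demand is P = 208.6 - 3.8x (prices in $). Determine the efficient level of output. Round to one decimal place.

Social marginal cost = private MC + MEC = 39.9 + 3.3x.
Set SMC = demand: 39.9 + 3.3x = 208.6 - 3.8x → x* = 23.7606.

x* = 23.8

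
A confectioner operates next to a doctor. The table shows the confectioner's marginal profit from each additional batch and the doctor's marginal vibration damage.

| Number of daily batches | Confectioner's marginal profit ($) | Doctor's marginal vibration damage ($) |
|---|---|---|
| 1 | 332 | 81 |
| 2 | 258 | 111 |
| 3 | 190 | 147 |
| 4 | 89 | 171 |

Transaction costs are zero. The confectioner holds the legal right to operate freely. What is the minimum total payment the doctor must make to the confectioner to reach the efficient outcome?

$89

Left alone the confectioner would choose level 4 (marginal profit stays positive).
Efficient level: k* = 3 (marginal profit ≥ marginal vibration damage through 3).
The doctor must at least cover the confectioner's forgone profit from cutting 4→3: 89 = 89.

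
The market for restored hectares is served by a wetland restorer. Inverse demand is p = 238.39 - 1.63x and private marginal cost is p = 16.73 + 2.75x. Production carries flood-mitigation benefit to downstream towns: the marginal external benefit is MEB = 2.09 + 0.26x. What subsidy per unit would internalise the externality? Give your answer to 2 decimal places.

Social marginal cost = private MC − MEB = 14.64 + 2.49x.
Set SMC = demand: 14.64 + 2.49x = 238.39 - 1.63x → x* = 54.3083.
The Pigouvian subsidy equals MEB at x*: 2.09 + 0.26×54.3083 = 16.2102.

subsidy = 16.21 per unit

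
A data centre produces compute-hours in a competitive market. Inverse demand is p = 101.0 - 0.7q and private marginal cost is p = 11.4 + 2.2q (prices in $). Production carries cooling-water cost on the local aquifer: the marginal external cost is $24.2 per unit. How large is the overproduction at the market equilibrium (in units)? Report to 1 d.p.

Market equilibrium (private): 11.4 + 2.2q = 101.0 - 0.7q → q_m = 30.8966.
Social marginal cost = private MC + MEC = 35.6 + 2.2q.
Set SMC = demand: 35.6 + 2.2q = 101.0 - 0.7q → q* = 22.5517.
Gap = |30.8966 − 22.5517| = 8.3449.

8.3 units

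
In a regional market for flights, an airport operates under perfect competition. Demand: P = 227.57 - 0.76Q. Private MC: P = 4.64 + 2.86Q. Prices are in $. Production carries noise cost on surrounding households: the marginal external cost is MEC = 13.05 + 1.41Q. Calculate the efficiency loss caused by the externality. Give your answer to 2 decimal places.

DWL = $991.69

Market equilibrium (private): 4.64 + 2.86Q = 227.57 - 0.76Q → Q_m = 61.5829.
Social marginal cost = private MC + MEC = 17.69 + 4.27Q.
Set SMC = demand: 17.69 + 4.27Q = 227.57 - 0.76Q → Q* = 41.7256.
The welfare-loss triangle has base |Q_m − Q*| and height MEC(Q_m) (the vertical gap between SMC and demand is zero at Q* and MEC at Q_m).
DWL = ½ × 19.8573 × 99.8819 = 991.6924.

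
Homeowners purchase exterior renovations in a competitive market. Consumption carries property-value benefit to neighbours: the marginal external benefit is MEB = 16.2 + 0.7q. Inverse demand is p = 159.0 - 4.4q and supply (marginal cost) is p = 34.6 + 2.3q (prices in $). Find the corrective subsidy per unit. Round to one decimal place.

Social marginal benefit = demand + MEB = 175.2 - 3.7q.
Set SMB = MC: 175.2 - 3.7q = 34.6 + 2.3q → q* = 23.4333.
The Pigouvian subsidy equals MEB at q*: 16.2 + 0.7×23.4333 = 32.6033.

subsidy = $32.6 per unit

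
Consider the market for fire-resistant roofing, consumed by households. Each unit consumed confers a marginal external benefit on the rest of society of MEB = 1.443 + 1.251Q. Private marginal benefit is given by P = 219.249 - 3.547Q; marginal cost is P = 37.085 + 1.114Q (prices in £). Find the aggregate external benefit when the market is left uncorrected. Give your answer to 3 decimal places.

£1011.816

Market equilibrium (private): 37.085 + 1.114Q = 219.249 - 3.547Q → Q_m = 39.0826.
Total external benefit = ∫₀^{Q_m} (1.443 + 1.251Q) dQ = 1.443×39.0826 + ½×1.251×39.0826² = 1011.8159.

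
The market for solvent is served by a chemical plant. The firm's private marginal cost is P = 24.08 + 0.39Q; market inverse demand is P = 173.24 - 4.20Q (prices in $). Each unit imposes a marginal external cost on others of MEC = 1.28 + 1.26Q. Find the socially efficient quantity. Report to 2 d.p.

Q* = 25.28

Social marginal cost = private MC + MEC = 25.36 + 1.65Q.
Set SMC = demand: 25.36 + 1.65Q = 173.24 - 4.20Q → Q* = 25.2786.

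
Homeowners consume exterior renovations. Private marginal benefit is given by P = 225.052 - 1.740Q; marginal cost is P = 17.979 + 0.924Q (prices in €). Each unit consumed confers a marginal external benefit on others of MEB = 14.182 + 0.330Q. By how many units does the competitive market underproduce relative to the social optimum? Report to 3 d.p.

17.066 units

Market equilibrium (private): 17.979 + 0.924Q = 225.052 - 1.740Q → Q_m = 77.7301.
Social marginal benefit = demand + MEB = 239.234 - 1.410Q.
Set SMB = MC: 239.234 - 1.410Q = 17.979 + 0.924Q → Q* = 94.7965.
Gap = |77.7301 − 94.7965| = 17.0664.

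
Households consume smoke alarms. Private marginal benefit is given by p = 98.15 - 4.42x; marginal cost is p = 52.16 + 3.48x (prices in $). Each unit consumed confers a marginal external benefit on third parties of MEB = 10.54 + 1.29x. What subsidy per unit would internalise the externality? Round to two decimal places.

Social marginal benefit = demand + MEB = 108.69 - 3.13x.
Set SMB = MC: 108.69 - 3.13x = 52.16 + 3.48x → x* = 8.5522.
The Pigouvian subsidy equals MEB at x*: 10.54 + 1.29×8.5522 = 21.5723.

subsidy = $21.57 per unit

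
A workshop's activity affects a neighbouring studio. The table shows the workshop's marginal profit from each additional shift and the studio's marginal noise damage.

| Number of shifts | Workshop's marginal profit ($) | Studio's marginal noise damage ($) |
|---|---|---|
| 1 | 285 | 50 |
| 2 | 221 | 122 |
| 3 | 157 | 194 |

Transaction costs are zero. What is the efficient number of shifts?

2

Bargaining reaches the level where marginal profit last exceeds marginal noise damage.
That holds through level 2 (221 ≥ 122) but not at 3 (157 < 194).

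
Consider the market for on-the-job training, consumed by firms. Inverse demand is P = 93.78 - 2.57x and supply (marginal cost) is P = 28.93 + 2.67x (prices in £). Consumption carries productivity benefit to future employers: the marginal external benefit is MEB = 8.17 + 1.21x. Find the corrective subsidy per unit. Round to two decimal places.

Social marginal benefit = demand + MEB = 101.95 - 1.36x.
Set SMB = MC: 101.95 - 1.36x = 28.93 + 2.67x → x* = 18.1191.
The Pigouvian subsidy equals MEB at x*: 8.17 + 1.21×18.1191 = 30.0941.

subsidy = £30.09 per unit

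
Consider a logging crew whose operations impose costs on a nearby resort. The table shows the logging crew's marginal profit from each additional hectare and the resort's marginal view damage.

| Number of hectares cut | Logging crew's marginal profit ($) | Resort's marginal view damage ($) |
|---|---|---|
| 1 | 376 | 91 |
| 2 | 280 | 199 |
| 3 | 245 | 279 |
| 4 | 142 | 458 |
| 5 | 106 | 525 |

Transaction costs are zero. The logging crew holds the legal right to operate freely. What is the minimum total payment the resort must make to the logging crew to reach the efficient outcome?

$493

Left alone the logging crew would choose level 5 (marginal profit stays positive).
Efficient level: k* = 2 (marginal profit ≥ marginal view damage through 2).
The resort must at least cover the logging crew's forgone profit from cutting 5→2: 245 + 142 + 106 = 493.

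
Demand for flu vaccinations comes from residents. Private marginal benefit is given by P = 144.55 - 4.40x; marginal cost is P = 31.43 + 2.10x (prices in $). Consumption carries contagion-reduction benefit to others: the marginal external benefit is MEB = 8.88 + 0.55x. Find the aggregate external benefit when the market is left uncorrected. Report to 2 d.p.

$237.83

Market equilibrium (private): 31.43 + 2.10x = 144.55 - 4.40x → x_m = 17.4031.
Total external benefit = ∫₀^{x_m} (8.88 + 0.55x) dx = 8.88×17.4031 + ½×0.55×17.4031² = 237.8282.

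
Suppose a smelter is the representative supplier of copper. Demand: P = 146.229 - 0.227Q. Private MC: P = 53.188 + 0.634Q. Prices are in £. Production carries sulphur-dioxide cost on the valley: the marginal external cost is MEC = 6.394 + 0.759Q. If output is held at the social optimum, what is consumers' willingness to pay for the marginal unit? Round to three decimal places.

Social marginal cost = private MC + MEC = 59.582 + 1.393Q.
Set SMC = demand: 59.582 + 1.393Q = 146.229 - 0.227Q → Q* = 53.4858.
Consumer price on the demand curve at Q*: 146.229 − 0.227×53.4858 = 134.0877.

P = £134.088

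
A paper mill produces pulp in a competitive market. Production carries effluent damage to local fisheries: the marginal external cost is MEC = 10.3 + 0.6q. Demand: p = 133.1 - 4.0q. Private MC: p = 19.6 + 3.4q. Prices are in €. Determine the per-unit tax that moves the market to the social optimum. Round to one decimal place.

Social marginal cost = private MC + MEC = 29.9 + 4.0q.
Set SMC = demand: 29.9 + 4.0q = 133.1 - 4.0q → q* = 12.9000.
The Pigouvian tax equals MEC at q*: 10.3 + 0.6×12.9000 = 18.0400.

tax = €18.0 per unit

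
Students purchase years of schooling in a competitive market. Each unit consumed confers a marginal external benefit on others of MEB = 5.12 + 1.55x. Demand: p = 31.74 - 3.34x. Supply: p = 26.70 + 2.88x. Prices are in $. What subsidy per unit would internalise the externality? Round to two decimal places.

subsidy = $8.49 per unit

Social marginal benefit = demand + MEB = 36.86 - 1.79x.
Set SMB = MC: 36.86 - 1.79x = 26.70 + 2.88x → x* = 2.1756.
The Pigouvian subsidy equals MEB at x*: 5.12 + 1.55×2.1756 = 8.4922.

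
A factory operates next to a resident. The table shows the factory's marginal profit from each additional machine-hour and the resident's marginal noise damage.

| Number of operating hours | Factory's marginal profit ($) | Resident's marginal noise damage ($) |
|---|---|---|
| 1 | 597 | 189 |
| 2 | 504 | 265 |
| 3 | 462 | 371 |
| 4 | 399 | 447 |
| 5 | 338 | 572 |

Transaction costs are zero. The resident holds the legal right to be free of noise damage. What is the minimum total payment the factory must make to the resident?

$825

Efficient level: marginal profit ≥ marginal noise damage through level 3, so k* = 3.
With the resident holding the right, the factory must at least compensate total damage at k*: 189 + 265 + 371 = 825.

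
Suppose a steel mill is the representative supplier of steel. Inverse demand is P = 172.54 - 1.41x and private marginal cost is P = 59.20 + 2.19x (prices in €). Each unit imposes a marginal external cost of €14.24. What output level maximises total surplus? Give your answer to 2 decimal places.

Social marginal cost = private MC + MEC = 73.44 + 2.19x.
Set SMC = demand: 73.44 + 2.19x = 172.54 - 1.41x → x* = 27.5278.

x* = 27.53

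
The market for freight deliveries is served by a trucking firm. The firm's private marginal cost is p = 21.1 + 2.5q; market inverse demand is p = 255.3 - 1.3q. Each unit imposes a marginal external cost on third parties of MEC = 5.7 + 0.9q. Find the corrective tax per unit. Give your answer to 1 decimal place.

tax = 49.5 per unit

Social marginal cost = private MC + MEC = 26.8 + 3.4q.
Set SMC = demand: 26.8 + 3.4q = 255.3 - 1.3q → q* = 48.6170.
The Pigouvian tax equals MEC at q*: 5.7 + 0.9×48.6170 = 49.4553.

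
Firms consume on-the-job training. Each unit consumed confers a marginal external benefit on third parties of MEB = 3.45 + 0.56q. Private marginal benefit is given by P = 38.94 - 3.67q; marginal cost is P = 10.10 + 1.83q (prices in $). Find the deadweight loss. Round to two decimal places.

Market equilibrium (private): 10.10 + 1.83q = 38.94 - 3.67q → q_m = 5.2436.
Social marginal benefit = demand + MEB = 42.39 - 3.11q.
Set SMB = MC: 42.39 - 3.11q = 10.10 + 1.83q → q* = 6.5364.
Between q* and q_m the wedge SMB − MC runs linearly from 0 to MEB(q_m), so the loss is a triangle.
DWL = ½ × 1.2928 × 6.3864 = 4.1282.

DWL = $4.13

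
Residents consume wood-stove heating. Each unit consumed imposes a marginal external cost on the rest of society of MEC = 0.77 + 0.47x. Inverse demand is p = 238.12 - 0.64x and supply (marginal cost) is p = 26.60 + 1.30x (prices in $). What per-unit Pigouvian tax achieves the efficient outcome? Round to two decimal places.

Social marginal benefit = demand − MEC = 237.35 - 1.11x.
Set SMB = MC: 237.35 - 1.11x = 26.60 + 1.30x → x* = 87.4481.
The Pigouvian tax equals MEC at x*: 0.77 + 0.47×87.4481 = 41.8706.

tax = $41.87 per unit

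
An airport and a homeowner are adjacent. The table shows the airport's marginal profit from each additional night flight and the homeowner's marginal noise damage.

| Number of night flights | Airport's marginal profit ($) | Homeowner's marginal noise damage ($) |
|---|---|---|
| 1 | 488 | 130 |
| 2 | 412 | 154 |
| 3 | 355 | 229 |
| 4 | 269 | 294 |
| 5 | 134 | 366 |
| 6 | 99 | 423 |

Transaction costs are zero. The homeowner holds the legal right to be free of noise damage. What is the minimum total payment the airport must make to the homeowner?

Efficient level: marginal profit ≥ marginal noise damage through level 3, so k* = 3.
With the homeowner holding the right, the airport must at least compensate total damage at k*: 130 + 154 + 229 = 513.

$513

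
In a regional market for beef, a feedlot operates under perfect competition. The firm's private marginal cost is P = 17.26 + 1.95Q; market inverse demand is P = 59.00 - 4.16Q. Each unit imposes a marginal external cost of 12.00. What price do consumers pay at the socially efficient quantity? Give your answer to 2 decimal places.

P = 38.75

Social marginal cost = private MC + MEC = 29.26 + 1.95Q.
Set SMC = demand: 29.26 + 1.95Q = 59.00 - 4.16Q → Q* = 4.8674.
Consumer price on the demand curve at Q*: 59.00 − 4.16×4.8674 = 38.7516.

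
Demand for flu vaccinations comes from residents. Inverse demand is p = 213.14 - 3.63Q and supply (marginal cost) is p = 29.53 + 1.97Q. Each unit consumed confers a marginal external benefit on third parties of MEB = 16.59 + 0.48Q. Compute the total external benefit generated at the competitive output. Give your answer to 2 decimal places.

801.95

Market equilibrium (private): 29.53 + 1.97Q = 213.14 - 3.63Q → Q_m = 32.7875.
Total external benefit = ∫₀^{Q_m} (16.59 + 0.48Q) dQ = 16.59×32.7875 + ½×0.48×32.7875² = 801.9495.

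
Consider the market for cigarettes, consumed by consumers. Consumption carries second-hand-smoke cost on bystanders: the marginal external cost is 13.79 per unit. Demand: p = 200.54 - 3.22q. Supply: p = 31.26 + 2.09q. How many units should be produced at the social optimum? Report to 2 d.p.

q* = 29.28

Social marginal benefit = demand − MEC = 186.75 - 3.22q.
Set SMB = MC: 186.75 - 3.22q = 31.26 + 2.09q → q* = 29.2825.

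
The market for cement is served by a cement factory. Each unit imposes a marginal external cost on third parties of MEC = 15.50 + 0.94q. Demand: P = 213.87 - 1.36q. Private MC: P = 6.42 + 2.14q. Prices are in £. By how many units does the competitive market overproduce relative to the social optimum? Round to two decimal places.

Market equilibrium (private): 6.42 + 2.14q = 213.87 - 1.36q → q_m = 59.2714.
Social marginal cost = private MC + MEC = 21.92 + 3.08q.
Set SMC = demand: 21.92 + 3.08q = 213.87 - 1.36q → q* = 43.2320.
Gap = |59.2714 − 43.2320| = 16.0394.

16.04 units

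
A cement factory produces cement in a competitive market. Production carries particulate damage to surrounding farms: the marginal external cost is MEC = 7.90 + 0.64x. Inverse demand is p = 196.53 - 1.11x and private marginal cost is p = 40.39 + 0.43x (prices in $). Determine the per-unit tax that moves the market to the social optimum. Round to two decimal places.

Social marginal cost = private MC + MEC = 48.29 + 1.07x.
Set SMC = demand: 48.29 + 1.07x = 196.53 - 1.11x → x* = 68.0000.
The Pigouvian tax equals MEC at x*: 7.90 + 0.64×68.0000 = 51.4200.

tax = $51.42 per unit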